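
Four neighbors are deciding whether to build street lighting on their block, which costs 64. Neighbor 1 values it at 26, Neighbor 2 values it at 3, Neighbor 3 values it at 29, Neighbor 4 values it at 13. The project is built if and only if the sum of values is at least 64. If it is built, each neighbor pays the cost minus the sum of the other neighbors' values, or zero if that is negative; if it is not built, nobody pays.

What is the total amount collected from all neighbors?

47

Total value 71 ≥ cost 64, so it is built.
Neighbor 1: others sum to 45; max(0, 64 - 45) = 19.
Neighbor 2: others sum to 68; max(0, 64 - 68) = 0.
Neighbor 3: others sum to 42; max(0, 64 - 42) = 22.
Neighbor 4: others sum to 58; max(0, 64 - 58) = 6.
Total collected = 19 + 0 + 22 + 6 = 47.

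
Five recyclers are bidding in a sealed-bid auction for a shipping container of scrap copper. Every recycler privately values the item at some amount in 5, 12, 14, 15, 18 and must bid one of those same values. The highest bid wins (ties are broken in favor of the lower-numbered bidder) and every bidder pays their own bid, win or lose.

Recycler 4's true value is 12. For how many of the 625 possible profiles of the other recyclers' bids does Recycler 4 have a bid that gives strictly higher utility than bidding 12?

623

Others bid (5, 5, 5, 14): truth gives -12; bid 14 gives -2 > -12. Violating.
Others bid (5, 5, 5, 15): truth gives -12; bid 15 gives -3 > -12. Violating.
Others bid (5, 5, 5, 18): truth gives -12; bid 5 gives -5 > -12. Violating.
Others bid (5, 5, 12, 5): truth gives -12; bid 14 gives -2 > -12. Violating.
Others bid (5, 5, 5, 5): truth gives 0; no alternative beats it.
Others bid (5, 5, 5, 12): truth gives 0; no alternative beats it.
(Checking all 625 profiles: 623 have a profitable deviation, 2 do not.)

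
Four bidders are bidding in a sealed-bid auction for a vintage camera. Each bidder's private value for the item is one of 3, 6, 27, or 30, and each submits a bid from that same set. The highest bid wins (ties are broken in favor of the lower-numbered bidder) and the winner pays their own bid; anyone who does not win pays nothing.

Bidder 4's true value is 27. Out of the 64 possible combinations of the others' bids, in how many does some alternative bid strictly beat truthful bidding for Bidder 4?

1

Others bid (3, 3, 3): truth gives 0; bid 6 gives 21 > 0. Violating.
Others bid (3, 3, 6): truth gives 0; no alternative beats it.
Others bid (3, 3, 27): truth gives 0; no alternative beats it.
(Checking all 64 profiles: 1 has a profitable deviation, 63 do not.)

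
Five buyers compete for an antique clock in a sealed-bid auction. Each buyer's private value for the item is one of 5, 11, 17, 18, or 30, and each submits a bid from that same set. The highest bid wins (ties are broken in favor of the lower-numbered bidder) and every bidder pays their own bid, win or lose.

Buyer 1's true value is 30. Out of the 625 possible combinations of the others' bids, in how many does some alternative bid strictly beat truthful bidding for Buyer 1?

256

Others bid (5, 5, 5, 5): truth gives 0; bid 5 gives 25 > 0. Violating.
Others bid (5, 5, 5, 11): truth gives 0; bid 11 gives 19 > 0. Violating.
Others bid (5, 5, 5, 17): truth gives 0; bid 17 gives 13 > 0. Violating.
Others bid (5, 5, 5, 18): truth gives 0; bid 18 gives 12 > 0. Violating.
Others bid (5, 5, 5, 30): truth gives 0; no alternative beats it.
Others bid (5, 5, 11, 30): truth gives 0; no alternative beats it.
(Checking all 625 profiles: 256 have a profitable deviation, 369 do not.)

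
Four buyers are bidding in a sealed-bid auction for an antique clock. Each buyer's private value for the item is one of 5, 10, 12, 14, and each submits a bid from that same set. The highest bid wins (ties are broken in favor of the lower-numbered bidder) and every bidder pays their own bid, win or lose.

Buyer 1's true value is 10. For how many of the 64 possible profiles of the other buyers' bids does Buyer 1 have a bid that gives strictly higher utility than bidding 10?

Others bid (5, 5, 5): truth gives 0; bid 5 gives 5 > 0. Violating.
Others bid (5, 5, 12): truth gives -10; bid 12 gives -2 > -10. Violating.
Others bid (5, 5, 14): truth gives -10; bid 14 gives -4 > -10. Violating.
Others bid (5, 10, 12): truth gives -10; bid 12 gives -2 > -10. Violating.
Others bid (5, 5, 10): truth gives 0; no alternative beats it.
Others bid (5, 10, 5): truth gives 0; no alternative beats it.
(Checking all 64 profiles: 57 have a profitable deviation, 7 do not.)

57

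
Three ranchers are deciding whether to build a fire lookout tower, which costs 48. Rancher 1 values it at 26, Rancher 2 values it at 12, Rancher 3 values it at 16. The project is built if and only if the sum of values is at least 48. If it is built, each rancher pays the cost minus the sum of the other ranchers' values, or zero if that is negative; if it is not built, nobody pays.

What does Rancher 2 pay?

Total value 54 ≥ cost 48, so the project is built.
The other ranchers' values sum to 42.
Cost minus that sum is 48 - 42 = 6.

6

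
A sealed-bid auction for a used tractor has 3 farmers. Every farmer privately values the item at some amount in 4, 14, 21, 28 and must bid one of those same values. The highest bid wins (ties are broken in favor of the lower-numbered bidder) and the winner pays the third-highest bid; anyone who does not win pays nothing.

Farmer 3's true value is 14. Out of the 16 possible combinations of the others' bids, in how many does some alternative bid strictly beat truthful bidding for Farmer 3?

Others bid (4, 14): truth gives 0; bid 21 gives 10 > 0. Violating.
Others bid (4, 21): truth gives 0; bid 28 gives 10 > 0. Violating.
Others bid (14, 4): truth gives 0; bid 21 gives 10 > 0. Violating.
Others bid (21, 4): truth gives 0; bid 28 gives 10 > 0. Violating.
Others bid (4, 4): truth gives 10; no alternative beats it.
Others bid (4, 28): truth gives 0; no alternative beats it.
(Checking all 16 profiles: 4 have a profitable deviation, 12 do not.)

4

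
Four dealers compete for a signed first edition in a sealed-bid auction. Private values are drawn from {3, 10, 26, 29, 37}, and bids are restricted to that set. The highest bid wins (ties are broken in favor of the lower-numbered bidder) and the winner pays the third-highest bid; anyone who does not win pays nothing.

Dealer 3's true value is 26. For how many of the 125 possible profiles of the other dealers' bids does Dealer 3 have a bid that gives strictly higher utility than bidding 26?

24

Others bid (3, 3, 29): truth gives 0; bid 29 gives 23 > 0. Violating.
Others bid (3, 3, 37): truth gives 0; bid 37 gives 23 > 0. Violating.
Others bid (3, 10, 29): truth gives 0; bid 29 gives 16 > 0. Violating.
Others bid (3, 10, 37): truth gives 0; bid 37 gives 16 > 0. Violating.
Others bid (3, 3, 3): truth gives 23; no alternative beats it.
Others bid (3, 3, 10): truth gives 23; no alternative beats it.
(Checking all 125 profiles: 24 have a profitable deviation, 101 do not.)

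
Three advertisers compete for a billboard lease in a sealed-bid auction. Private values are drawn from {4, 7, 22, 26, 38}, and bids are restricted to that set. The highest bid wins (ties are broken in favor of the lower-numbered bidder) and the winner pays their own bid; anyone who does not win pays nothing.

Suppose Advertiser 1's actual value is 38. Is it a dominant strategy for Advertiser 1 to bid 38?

No

Consider the case where Advertiser 2 bids 4 and Advertiser 3 bids 4.
Truthful bid 38: wins, pays 38, utility 38 - 38 = 0.
Bid 4 instead: wins, pays 4, utility 38 - 4 = 34.
Since 34 > 0, bidding 4 is strictly better here, so truthful bidding is not dominant.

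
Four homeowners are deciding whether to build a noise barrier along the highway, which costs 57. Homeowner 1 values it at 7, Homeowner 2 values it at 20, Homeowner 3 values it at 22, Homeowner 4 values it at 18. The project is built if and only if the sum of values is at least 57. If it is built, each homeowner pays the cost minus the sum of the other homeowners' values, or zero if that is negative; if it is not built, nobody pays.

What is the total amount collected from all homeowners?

Total value 67 ≥ cost 57, so it is built.
Homeowner 1: others sum to 60; max(0, 57 - 60) = 0.
Homeowner 2: others sum to 47; max(0, 57 - 47) = 10.
Homeowner 3: others sum to 45; max(0, 57 - 45) = 12.
Homeowner 4: others sum to 49; max(0, 57 - 49) = 8.
Total collected = 0 + 10 + 12 + 8 = 30.

30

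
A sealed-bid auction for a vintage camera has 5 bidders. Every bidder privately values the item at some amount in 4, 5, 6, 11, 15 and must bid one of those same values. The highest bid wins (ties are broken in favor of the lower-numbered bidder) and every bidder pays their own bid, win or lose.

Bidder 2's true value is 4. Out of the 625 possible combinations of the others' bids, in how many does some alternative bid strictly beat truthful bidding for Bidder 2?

54

Others bid (4, 4, 4, 4): truth gives -4; bid 5 gives -1 > -4. Violating.
Others bid (4, 4, 4, 5): truth gives -4; bid 5 gives -1 > -4. Violating.
Others bid (4, 4, 4, 6): truth gives -4; bid 6 gives -2 > -4. Violating.
Others bid (4, 4, 5, 4): truth gives -4; bid 5 gives -1 > -4. Violating.
Others bid (4, 4, 4, 11): truth gives -4; no alternative beats it.
Others bid (4, 4, 4, 15): truth gives -4; no alternative beats it.
(Checking all 625 profiles: 54 have a profitable deviation, 571 do not.)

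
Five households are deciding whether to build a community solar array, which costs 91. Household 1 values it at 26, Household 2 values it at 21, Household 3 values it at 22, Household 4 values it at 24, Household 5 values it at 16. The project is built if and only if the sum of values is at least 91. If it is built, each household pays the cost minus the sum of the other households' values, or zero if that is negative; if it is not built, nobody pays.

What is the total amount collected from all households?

Total value 109 ≥ cost 91, so it is built.
Household 1: others sum to 83; max(0, 91 - 83) = 8.
Household 2: others sum to 88; max(0, 91 - 88) = 3.
Household 3: others sum to 87; max(0, 91 - 87) = 4.
Household 4: others sum to 85; max(0, 91 - 85) = 6.
Household 5: others sum to 93; max(0, 91 - 93) = 0.
Total collected = 8 + 3 + 4 + 6 + 0 = 21.

21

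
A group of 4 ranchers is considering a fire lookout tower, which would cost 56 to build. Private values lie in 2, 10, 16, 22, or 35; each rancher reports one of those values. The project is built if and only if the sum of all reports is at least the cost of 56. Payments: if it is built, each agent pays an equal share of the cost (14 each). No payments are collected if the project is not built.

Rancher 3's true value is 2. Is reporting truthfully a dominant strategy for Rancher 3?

Yes

Check each profile of the others' reports and compare truth against every alternative report.
Others report (2, 10, 35): truth gives 0, best alternative gives -12.
Others report (2, 16, 35): truth gives 0, best alternative gives -12.
Others report (2, 22, 22): truth gives 0, best alternative gives -12.
Others report (2, 35, 10): truth gives 0, best alternative gives -12.
Others report (2, 35, 16): truth gives 0, best alternative gives -12.
Others report (10, 2, 35): truth gives 0, best alternative gives -12.
(Remaining 119 profiles checked similarly; truth is weakly best in each.)
In every case the truthful report is at least as good as any alternative, so it is a dominant strategy.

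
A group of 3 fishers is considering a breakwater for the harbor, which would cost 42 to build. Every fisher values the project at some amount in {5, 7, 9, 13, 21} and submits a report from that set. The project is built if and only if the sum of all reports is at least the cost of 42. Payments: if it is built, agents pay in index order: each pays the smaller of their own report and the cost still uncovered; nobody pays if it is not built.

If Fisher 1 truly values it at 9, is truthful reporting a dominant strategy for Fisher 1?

Consider the case where Fisher 2 reports 21 and Fisher 3 reports 21.
Truthful report 9: project built, pays 9, utility 9 - 9 = 0.
Report 5 instead: project built, pays 5, utility 9 - 5 = 4.
Since 4 > 0, reporting 5 is strictly better here, so truthful reporting is not dominant.

No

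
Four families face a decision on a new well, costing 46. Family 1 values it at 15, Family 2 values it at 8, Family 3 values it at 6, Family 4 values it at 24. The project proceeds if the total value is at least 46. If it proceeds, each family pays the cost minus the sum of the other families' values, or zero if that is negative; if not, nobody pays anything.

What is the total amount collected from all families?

26

Total value 53 ≥ cost 46, so it is built.
Family 1: others sum to 38; max(0, 46 - 38) = 8.
Family 2: others sum to 45; max(0, 46 - 45) = 1.
Family 3: others sum to 47; max(0, 46 - 47) = 0.
Family 4: others sum to 29; max(0, 46 - 29) = 17.
Total collected = 8 + 1 + 0 + 17 = 26.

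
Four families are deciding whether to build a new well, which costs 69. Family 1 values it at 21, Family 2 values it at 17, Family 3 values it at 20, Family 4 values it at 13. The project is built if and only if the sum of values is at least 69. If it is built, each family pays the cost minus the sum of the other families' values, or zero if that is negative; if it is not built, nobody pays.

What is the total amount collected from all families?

63

Total value 71 ≥ cost 69, so it is built.
Family 1: others sum to 50; max(0, 69 - 50) = 19.
Family 2: others sum to 54; max(0, 69 - 54) = 15.
Family 3: others sum to 51; max(0, 69 - 51) = 18.
Family 4: others sum to 58; max(0, 69 - 58) = 11.
Total collected = 19 + 15 + 18 + 11 = 63.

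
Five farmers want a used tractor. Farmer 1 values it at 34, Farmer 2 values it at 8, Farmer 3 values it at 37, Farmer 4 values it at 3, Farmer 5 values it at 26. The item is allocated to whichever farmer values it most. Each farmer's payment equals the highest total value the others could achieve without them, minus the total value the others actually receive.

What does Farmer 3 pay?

34

Farmer 3 has the highest value and receives the item.
Without Farmer 3, the item would go to the next-highest value, 34, so the others could achieve 34.
With Farmer 3 present and winning, the others receive nothing, so their total is 0.
Payment = 34 - 0 = 34.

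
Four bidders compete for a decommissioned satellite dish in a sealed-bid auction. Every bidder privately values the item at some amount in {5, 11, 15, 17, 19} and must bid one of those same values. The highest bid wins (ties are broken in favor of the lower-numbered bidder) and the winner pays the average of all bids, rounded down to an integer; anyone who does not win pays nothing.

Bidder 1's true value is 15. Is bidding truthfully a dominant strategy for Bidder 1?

Consider the case where Bidder 2 bids 5, Bidder 3 bids 5 and Bidder 4 bids 5.
Truthful bid 15: wins, pays 7, utility 15 - 7 = 8.
Bid 5 instead: wins, pays 5, utility 15 - 5 = 10.
Since 10 > 8, bidding 5 is strictly better here, so truthful bidding is not dominant.

No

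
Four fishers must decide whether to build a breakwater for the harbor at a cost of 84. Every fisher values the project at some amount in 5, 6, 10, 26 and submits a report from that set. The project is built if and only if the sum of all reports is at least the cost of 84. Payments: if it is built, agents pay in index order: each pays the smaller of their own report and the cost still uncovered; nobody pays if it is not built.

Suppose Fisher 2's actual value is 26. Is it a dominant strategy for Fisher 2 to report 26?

Consider the case where Fisher 1 reports 26, Fisher 3 reports 26 and Fisher 4 reports 26.
Truthful report 26: project built, pays 26, utility 26 - 26 = 0.
Report 6 instead: project built, pays 6, utility 26 - 6 = 20.
Since 20 > 0, reporting 6 is strictly better here, so truthful reporting is not dominant.

No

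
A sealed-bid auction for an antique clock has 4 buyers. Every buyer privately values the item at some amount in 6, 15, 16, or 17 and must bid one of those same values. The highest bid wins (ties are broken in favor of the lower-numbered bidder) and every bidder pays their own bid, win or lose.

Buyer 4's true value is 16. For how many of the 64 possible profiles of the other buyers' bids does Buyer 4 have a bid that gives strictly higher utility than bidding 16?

Others bid (6, 6, 6): truth gives 0; bid 15 gives 1 > 0. Violating.
Others bid (6, 6, 16): truth gives -16; bid 17 gives -1 > -16. Violating.
Others bid (6, 6, 17): truth gives -16; bid 6 gives -6 > -16. Violating.
Others bid (6, 15, 16): truth gives -16; bid 17 gives -1 > -16. Violating.
Others bid (6, 6, 15): truth gives 0; no alternative beats it.
Others bid (6, 15, 6): truth gives 0; no alternative beats it.
(Checking all 64 profiles: 57 have a profitable deviation, 7 do not.)

57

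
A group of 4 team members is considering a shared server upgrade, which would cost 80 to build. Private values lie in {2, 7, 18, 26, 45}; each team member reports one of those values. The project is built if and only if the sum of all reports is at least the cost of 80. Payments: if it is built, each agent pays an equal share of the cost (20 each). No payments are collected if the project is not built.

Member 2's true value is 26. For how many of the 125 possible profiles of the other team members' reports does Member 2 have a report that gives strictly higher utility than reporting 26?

Others report (2, 2, 45): truth gives 0; report 45 gives 6 > 0. Violating.
Others report (2, 7, 26): truth gives 0; report 45 gives 6 > 0. Violating.
Others report (2, 18, 18): truth gives 0; report 45 gives 6 > 0. Violating.
Others report (2, 18, 26): truth gives 0; report 45 gives 6 > 0. Violating.
Others report (2, 2, 2): truth gives 0; no alternative beats it.
Others report (2, 2, 7): truth gives 0; no alternative beats it.
(Checking all 125 profiles: 30 have a profitable deviation, 95 do not.)

30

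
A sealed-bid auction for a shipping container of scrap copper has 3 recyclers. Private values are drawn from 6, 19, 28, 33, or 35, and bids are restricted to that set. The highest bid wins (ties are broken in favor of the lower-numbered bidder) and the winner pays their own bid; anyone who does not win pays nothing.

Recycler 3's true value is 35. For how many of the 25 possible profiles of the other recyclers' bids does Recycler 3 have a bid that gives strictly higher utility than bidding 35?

9

Others bid (6, 6): truth gives 0; bid 19 gives 16 > 0. Violating.
Others bid (6, 19): truth gives 0; bid 28 gives 7 > 0. Violating.
Others bid (6, 28): truth gives 0; bid 33 gives 2 > 0. Violating.
Others bid (19, 6): truth gives 0; bid 28 gives 7 > 0. Violating.
Others bid (6, 33): truth gives 0; no alternative beats it.
Others bid (6, 35): truth gives 0; no alternative beats it.
(Checking all 25 profiles: 9 have a profitable deviation, 16 do not.)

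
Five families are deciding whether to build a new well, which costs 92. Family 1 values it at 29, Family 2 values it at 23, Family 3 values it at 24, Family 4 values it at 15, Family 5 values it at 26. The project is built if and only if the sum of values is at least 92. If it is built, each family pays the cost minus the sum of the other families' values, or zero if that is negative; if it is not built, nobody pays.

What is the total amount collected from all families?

5

Total value 117 ≥ cost 92, so it is built.
Family 1: others sum to 88; max(0, 92 - 88) = 4.
Family 2: others sum to 94; max(0, 92 - 94) = 0.
Family 3: others sum to 93; max(0, 92 - 93) = 0.
Family 4: others sum to 102; max(0, 92 - 102) = 0.
Family 5: others sum to 91; max(0, 92 - 91) = 1.
Total collected = 4 + 0 + 0 + 0 + 1 = 5.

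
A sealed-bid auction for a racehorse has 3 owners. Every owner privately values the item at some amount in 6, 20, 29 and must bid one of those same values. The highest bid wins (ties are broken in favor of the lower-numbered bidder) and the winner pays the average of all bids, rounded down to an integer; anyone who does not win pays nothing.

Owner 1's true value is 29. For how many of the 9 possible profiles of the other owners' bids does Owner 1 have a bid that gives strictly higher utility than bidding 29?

Others bid (6, 6): truth gives 16; bid 6 gives 23 > 16. Violating.
Others bid (6, 20): truth gives 11; bid 20 gives 14 > 11. Violating.
Others bid (20, 6): truth gives 11; bid 20 gives 14 > 11. Violating.
Others bid (20, 20): truth gives 6; bid 20 gives 9 > 6. Violating.
Others bid (6, 29): truth gives 8; no alternative beats it.
Others bid (20, 29): truth gives 3; no alternative beats it.
(Checking all 9 profiles: 4 have a profitable deviation, 5 do not.)

4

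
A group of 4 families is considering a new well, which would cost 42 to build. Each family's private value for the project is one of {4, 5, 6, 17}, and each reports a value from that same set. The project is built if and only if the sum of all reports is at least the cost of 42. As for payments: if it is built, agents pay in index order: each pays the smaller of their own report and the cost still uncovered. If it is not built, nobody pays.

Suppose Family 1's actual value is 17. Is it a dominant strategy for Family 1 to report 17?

Consider the case where Family 2 reports 4, Family 3 reports 17 and Family 4 reports 17.
Truthful report 17: project built, pays 17, utility 17 - 17 = 0.
Report 4 instead: project built, pays 4, utility 17 - 4 = 13.
Since 13 > 0, reporting 4 is strictly better here, so truthful reporting is not dominant.

No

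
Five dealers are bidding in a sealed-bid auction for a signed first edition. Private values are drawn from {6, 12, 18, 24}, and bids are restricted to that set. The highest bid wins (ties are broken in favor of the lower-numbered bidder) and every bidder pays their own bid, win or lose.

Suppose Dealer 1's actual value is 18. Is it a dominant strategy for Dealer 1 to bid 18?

No

Consider the case where Dealer 2 bids 6, Dealer 3 bids 6, Dealer 4 bids 6 and Dealer 5 bids 6.
Truthful bid 18: wins, pays 18, utility 18 - 18 = 0.
Bid 6 instead: wins, pays 6, utility 18 - 6 = 12.
Since 12 > 0, bidding 6 is strictly better here, so truthful bidding is not dominant.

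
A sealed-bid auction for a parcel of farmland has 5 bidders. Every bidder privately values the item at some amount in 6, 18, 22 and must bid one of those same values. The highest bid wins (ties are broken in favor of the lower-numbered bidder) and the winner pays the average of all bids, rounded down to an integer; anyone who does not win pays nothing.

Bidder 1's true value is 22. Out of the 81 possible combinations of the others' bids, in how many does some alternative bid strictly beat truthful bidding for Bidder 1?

Others bid (6, 6, 6, 6): truth gives 13; bid 6 gives 16 > 13. Violating.
Others bid (6, 6, 6, 18): truth gives 11; bid 18 gives 12 > 11. Violating.
Others bid (6, 6, 18, 6): truth gives 11; bid 18 gives 12 > 11. Violating.
Others bid (6, 6, 18, 18): truth gives 8; bid 18 gives 9 > 8. Violating.
Others bid (6, 6, 6, 22): truth gives 10; no alternative beats it.
Others bid (6, 6, 18, 22): truth gives 8; no alternative beats it.
(Checking all 81 profiles: 15 have a profitable deviation, 66 do not.)

15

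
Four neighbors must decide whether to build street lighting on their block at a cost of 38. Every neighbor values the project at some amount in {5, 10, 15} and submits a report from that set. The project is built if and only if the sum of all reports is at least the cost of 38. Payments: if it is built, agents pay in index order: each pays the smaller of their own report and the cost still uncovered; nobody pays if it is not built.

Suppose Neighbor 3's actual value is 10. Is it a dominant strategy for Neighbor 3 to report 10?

Consider the case where Neighbor 1 reports 5, Neighbor 2 reports 15 and Neighbor 4 reports 15.
Truthful report 10: project built, pays 10, utility 10 - 10 = 0.
Report 5 instead: project built, pays 5, utility 10 - 5 = 5.
Since 5 > 0, reporting 5 is strictly better here, so truthful reporting is not dominant.

No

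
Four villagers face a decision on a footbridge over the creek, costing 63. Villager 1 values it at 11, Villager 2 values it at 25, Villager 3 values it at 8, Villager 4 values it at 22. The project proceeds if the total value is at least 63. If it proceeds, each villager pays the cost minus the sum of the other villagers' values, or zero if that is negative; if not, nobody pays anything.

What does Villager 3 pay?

5

Total value 66 ≥ cost 63, so the project is built.
The other villagers' values sum to 58.
Cost minus that sum is 63 - 58 = 5.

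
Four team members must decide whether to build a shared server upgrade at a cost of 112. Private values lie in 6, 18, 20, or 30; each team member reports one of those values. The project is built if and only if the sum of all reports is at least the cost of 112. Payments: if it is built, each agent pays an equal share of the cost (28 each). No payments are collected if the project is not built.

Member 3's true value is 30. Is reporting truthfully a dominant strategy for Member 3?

Yes

Check each profile of the others' reports and compare truth against every alternative report.
Others report (30, 30, 30): truth gives 2, best alternative gives 0.
Others report (6, 6, 6): truth gives 0, best alternative gives 0.
Others report (6, 6, 18): truth gives 0, best alternative gives 0.
Others report (6, 6, 20): truth gives 0, best alternative gives 0.
Others report (6, 6, 30): truth gives 0, best alternative gives 0.
Others report (6, 18, 6): truth gives 0, best alternative gives 0.
(Remaining 58 profiles checked similarly; truth is weakly best in each.)
In every case the truthful report is at least as good as any alternative, so it is a dominant strategy.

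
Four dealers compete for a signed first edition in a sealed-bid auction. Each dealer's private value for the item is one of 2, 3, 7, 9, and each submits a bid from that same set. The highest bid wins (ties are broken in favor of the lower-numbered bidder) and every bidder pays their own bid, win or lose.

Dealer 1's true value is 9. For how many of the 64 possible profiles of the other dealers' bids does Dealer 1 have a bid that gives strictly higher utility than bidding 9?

Others bid (2, 2, 2): truth gives 0; bid 2 gives 7 > 0. Violating.
Others bid (2, 2, 3): truth gives 0; bid 3 gives 6 > 0. Violating.
Others bid (2, 2, 7): truth gives 0; bid 7 gives 2 > 0. Violating.
Others bid (2, 3, 2): truth gives 0; bid 3 gives 6 > 0. Violating.
Others bid (2, 2, 9): truth gives 0; no alternative beats it.
Others bid (2, 3, 9): truth gives 0; no alternative beats it.
(Checking all 64 profiles: 27 have a profitable deviation, 37 do not.)

27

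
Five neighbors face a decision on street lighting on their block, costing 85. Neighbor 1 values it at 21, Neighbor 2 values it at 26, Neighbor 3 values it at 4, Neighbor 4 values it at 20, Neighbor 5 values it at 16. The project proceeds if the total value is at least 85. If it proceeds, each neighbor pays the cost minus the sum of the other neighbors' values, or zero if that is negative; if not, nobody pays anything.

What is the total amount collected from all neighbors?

77

Total value 87 ≥ cost 85, so it is built.
Neighbor 1: others sum to 66; max(0, 85 - 66) = 19.
Neighbor 2: others sum to 61; max(0, 85 - 61) = 24.
Neighbor 3: others sum to 83; max(0, 85 - 83) = 2.
Neighbor 4: others sum to 67; max(0, 85 - 67) = 18.
Neighbor 5: others sum to 71; max(0, 85 - 71) = 14.
Total collected = 19 + 24 + 2 + 18 + 14 = 77.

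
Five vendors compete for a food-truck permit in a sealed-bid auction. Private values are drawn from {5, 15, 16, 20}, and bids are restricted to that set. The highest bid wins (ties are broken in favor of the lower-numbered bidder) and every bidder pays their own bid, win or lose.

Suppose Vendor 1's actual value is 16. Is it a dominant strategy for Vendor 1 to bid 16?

No

Consider the case where Vendor 2 bids 5, Vendor 3 bids 5, Vendor 4 bids 5 and Vendor 5 bids 5.
Truthful bid 16: wins, pays 16, utility 16 - 16 = 0.
Bid 5 instead: wins, pays 5, utility 16 - 5 = 11.
Since 11 > 0, bidding 5 is strictly better here, so truthful bidding is not dominant.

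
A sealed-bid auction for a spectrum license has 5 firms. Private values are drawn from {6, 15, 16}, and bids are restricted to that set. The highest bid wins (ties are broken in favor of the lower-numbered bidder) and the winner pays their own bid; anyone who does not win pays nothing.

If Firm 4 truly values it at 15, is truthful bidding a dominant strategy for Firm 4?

Yes

Check each profile of the others' bids and compare truth against every alternative bid.
Others bid (6, 6, 6, 6): truth gives 0, best alternative gives 0.
Others bid (6, 6, 6, 15): truth gives 0, best alternative gives 0.
Others bid (6, 6, 6, 16): truth gives 0, best alternative gives 0.
Others bid (6, 6, 15, 6): truth gives 0, best alternative gives 0.
Others bid (6, 6, 15, 15): truth gives 0, best alternative gives 0.
Others bid (6, 6, 15, 16): truth gives 0, best alternative gives 0.
(Remaining 75 profiles checked similarly; truth is weakly best in each.)
In every case the truthful bid is at least as good as any alternative, so it is a dominant strategy.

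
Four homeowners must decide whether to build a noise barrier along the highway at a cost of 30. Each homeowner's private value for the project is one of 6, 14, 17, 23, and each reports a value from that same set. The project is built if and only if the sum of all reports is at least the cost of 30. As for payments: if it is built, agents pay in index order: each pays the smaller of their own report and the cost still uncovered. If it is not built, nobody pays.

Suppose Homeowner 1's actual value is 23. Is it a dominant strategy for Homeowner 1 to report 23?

Consider the case where Homeowner 2 reports 6, Homeowner 3 reports 6 and Homeowner 4 reports 6.
Truthful report 23: project built, pays 23, utility 23 - 23 = 0.
Report 14 instead: project built, pays 14, utility 23 - 14 = 9.
Since 9 > 0, reporting 14 is strictly better here, so truthful reporting is not dominant.

No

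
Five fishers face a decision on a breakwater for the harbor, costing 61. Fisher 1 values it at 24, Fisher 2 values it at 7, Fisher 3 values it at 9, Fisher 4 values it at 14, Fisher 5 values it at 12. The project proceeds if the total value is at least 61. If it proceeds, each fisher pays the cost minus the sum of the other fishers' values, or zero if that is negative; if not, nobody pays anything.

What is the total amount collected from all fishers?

Total value 66 ≥ cost 61, so it is built.
Fisher 1: others sum to 42; max(0, 61 - 42) = 19.
Fisher 2: others sum to 59; max(0, 61 - 59) = 2.
Fisher 3: others sum to 57; max(0, 61 - 57) = 4.
Fisher 4: others sum to 52; max(0, 61 - 52) = 9.
Fisher 5: others sum to 54; max(0, 61 - 54) = 7.
Total collected = 19 + 2 + 4 + 9 + 7 = 41.

41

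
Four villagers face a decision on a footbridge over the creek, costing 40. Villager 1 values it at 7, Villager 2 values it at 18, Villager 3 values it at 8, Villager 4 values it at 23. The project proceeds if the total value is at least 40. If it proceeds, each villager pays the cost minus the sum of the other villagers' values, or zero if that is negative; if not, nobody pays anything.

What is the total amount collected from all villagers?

Total value 56 ≥ cost 40, so it is built.
Villager 1: others sum to 49; max(0, 40 - 49) = 0.
Villager 2: others sum to 38; max(0, 40 - 38) = 2.
Villager 3: others sum to 48; max(0, 40 - 48) = 0.
Villager 4: others sum to 33; max(0, 40 - 33) = 7.
Total collected = 0 + 2 + 0 + 7 = 9.

9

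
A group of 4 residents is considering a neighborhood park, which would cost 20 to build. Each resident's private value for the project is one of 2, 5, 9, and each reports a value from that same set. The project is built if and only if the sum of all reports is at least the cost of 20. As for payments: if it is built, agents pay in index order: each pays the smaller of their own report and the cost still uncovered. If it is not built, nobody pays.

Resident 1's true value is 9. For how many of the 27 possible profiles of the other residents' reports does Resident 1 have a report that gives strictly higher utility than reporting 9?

17

Others report (2, 5, 9): truth gives 0; report 5 gives 4 > 0. Violating.
Others report (2, 9, 5): truth gives 0; report 5 gives 4 > 0. Violating.
Others report (2, 9, 9): truth gives 0; report 2 gives 7 > 0. Violating.
Others report (5, 2, 9): truth gives 0; report 5 gives 4 > 0. Violating.
Others report (2, 2, 2): truth gives 0; no alternative beats it.
Others report (2, 2, 5): truth gives 0; no alternative beats it.
(Checking all 27 profiles: 17 have a profitable deviation, 10 do not.)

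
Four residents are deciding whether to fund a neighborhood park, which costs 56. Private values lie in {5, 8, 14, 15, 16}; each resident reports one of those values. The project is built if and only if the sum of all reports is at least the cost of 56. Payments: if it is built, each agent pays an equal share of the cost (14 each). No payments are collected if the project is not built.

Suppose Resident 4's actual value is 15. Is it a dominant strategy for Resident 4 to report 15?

No

Consider the case where Resident 1 reports 8, Resident 2 reports 16 and Resident 3 reports 16.
Truthful report 15: project not built, utility 0.
Report 16 instead: project built, pays 14, utility 15 - 14 = 1.
Since 1 > 0, reporting 16 is strictly better here, so truthful reporting is not dominant.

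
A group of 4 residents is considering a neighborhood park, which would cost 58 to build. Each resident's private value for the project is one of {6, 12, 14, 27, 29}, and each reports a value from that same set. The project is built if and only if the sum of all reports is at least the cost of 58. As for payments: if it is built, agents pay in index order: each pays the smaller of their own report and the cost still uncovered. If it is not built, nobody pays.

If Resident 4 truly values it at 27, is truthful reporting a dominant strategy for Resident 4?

Check each profile of the others' reports and compare truth against every alternative report.
Others report (6, 27, 27): truth gives 27, best alternative gives 27.
Others report (6, 27, 29): truth gives 27, best alternative gives 27.
Others report (6, 29, 27): truth gives 27, best alternative gives 27.
Others report (6, 29, 29): truth gives 27, best alternative gives 27.
Others report (12, 27, 27): truth gives 27, best alternative gives 27.
Others report (12, 27, 29): truth gives 27, best alternative gives 27.
(Remaining 119 profiles checked similarly; truth is weakly best in each.)
In every case the truthful report is at least as good as any alternative, so it is a dominant strategy.

Yes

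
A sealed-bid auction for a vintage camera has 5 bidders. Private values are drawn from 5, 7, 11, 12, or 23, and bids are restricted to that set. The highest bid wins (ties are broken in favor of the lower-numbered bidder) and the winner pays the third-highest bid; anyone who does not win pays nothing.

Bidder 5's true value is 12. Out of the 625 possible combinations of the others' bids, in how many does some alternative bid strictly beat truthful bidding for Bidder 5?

108

Others bid (5, 5, 5, 12): truth gives 0; bid 23 gives 7 > 0. Violating.
Others bid (5, 5, 7, 12): truth gives 0; bid 23 gives 5 > 0. Violating.
Others bid (5, 5, 11, 12): truth gives 0; bid 23 gives 1 > 0. Violating.
Others bid (5, 5, 12, 5): truth gives 0; bid 23 gives 7 > 0. Violating.
Others bid (5, 5, 5, 5): truth gives 7; no alternative beats it.
Others bid (5, 5, 5, 7): truth gives 7; no alternative beats it.
(Checking all 625 profiles: 108 have a profitable deviation, 517 do not.)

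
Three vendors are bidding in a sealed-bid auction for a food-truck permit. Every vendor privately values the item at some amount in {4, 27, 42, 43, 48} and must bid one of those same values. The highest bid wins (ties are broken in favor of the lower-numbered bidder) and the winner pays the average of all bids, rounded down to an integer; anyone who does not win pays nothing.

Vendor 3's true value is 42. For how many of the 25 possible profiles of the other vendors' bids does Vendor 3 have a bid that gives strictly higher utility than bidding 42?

9

Others bid (4, 4): truth gives 26; bid 27 gives 31 > 26. Violating.
Others bid (4, 42): truth gives 0; bid 43 gives 13 > 0. Violating.
Others bid (4, 43): truth gives 0; bid 48 gives 11 > 0. Violating.
Others bid (27, 42): truth gives 0; bid 43 gives 5 > 0. Violating.
Others bid (4, 27): truth gives 18; no alternative beats it.
Others bid (4, 48): truth gives 0; no alternative beats it.
(Checking all 25 profiles: 9 have a profitable deviation, 16 do not.)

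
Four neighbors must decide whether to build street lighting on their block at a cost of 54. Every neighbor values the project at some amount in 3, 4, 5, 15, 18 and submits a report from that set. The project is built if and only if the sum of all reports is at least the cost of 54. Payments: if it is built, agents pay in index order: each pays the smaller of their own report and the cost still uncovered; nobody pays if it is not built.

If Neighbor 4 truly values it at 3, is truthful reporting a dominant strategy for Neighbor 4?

Check each profile of the others' reports and compare truth against every alternative report.
Others report (18, 18, 18): truth gives 3, best alternative gives 3.
Others report (3, 3, 3): truth gives 0, best alternative gives 0.
Others report (3, 3, 4): truth gives 0, best alternative gives 0.
Others report (3, 3, 5): truth gives 0, best alternative gives 0.
Others report (3, 3, 15): truth gives 0, best alternative gives 0.
Others report (3, 3, 18): truth gives 0, best alternative gives 0.
(Remaining 119 profiles checked similarly; truth is weakly best in each.)
In every case the truthful report is at least as good as any alternative, so it is a dominant strategy.

Yes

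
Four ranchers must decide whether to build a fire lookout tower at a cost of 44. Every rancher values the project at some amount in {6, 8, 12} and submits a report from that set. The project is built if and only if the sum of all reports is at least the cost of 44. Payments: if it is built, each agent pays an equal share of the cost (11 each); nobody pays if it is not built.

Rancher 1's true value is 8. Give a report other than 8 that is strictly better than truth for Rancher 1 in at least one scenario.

6

Suppose Rancher 2 reports 12, Rancher 3 reports 12 and Rancher 4 reports 12.
Report 8: project built, pays 11, utility 8 - 11 = -3.
Report 6: project not built, utility 0.
So reporting 6 beats truth here (0 > -3).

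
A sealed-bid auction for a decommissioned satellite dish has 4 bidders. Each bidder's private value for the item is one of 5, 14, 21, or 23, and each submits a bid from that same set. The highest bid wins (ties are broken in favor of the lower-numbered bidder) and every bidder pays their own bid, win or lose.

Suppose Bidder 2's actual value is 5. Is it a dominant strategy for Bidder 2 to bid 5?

Yes

Check each profile of the others' bids and compare truth against every alternative bid.
Others bid (5, 5, 21): truth gives -5, best alternative gives -14.
Others bid (5, 5, 23): truth gives -5, best alternative gives -14.
Others bid (5, 14, 21): truth gives -5, best alternative gives -14.
Others bid (5, 14, 23): truth gives -5, best alternative gives -14.
Others bid (5, 21, 5): truth gives -5, best alternative gives -14.
Others bid (5, 21, 14): truth gives -5, best alternative gives -14.
(Remaining 58 profiles checked similarly; truth is weakly best in each.)
In every case the truthful bid is at least as good as any alternative, so it is a dominant strategy.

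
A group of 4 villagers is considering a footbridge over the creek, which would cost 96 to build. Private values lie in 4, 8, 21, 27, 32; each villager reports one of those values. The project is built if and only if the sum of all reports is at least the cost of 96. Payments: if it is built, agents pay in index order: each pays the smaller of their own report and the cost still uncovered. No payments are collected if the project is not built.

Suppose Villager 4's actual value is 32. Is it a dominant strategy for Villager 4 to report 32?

Check each profile of the others' reports and compare truth against every alternative report.
Others report (4, 32, 32): truth gives 4, best alternative gives 0.
Others report (32, 4, 32): truth gives 4, best alternative gives 0.
Others report (32, 32, 4): truth gives 4, best alternative gives 0.
Others report (8, 27, 32): truth gives 3, best alternative gives 0.
Others report (8, 32, 27): truth gives 3, best alternative gives 0.
Others report (27, 8, 32): truth gives 3, best alternative gives 0.
(Remaining 119 profiles checked similarly; truth is weakly best in each.)
In every case the truthful report is at least as good as any alternative, so it is a dominant strategy.

Yes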